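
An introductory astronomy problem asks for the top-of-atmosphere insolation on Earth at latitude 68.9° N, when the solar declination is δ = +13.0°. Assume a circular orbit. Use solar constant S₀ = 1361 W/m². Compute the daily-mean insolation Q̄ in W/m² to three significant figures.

Q̄ ≈ 323 W/m²

cos H₀ = −tan(+68.9°) tan(+13.000°) = -0.5983, H₀ = 2.2122 rad.
Bracket: H₀ sin φ sin δ + cos φ cos δ sin H₀ = 2.2122×0.93295×0.22495 + 0.36000×0.97437×0.80127 = 0.464268 + 0.281064 = 0.745332.
Q̄ = (S₀/π) × [bracket] = (1361/π) × 0.745332 = 322.9 W/m².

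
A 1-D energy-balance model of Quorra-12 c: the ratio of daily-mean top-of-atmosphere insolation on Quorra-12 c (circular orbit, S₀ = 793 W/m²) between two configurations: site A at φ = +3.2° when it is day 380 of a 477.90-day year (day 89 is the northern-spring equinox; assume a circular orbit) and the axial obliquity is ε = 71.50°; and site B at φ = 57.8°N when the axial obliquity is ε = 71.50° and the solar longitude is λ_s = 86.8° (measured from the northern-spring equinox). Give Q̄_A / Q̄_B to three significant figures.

Q̄_A / Q̄_B ≈ 0.297

— Configuration A (φ=+3.2°):
Solar longitude: λ_s = 360° × (380 − 89)/477.90 = 219.209°.
sin δ = sin 71.50° × sin 219.209° = -0.59948, so δ = -36.833°.
cos H₀ = −tan(+3.2°) tan(-36.833°) = 0.0419, H₀ = 1.5289 rad.
Bracket: H₀ sin φ sin δ + cos φ cos δ sin H₀ = 1.5289×0.05582×-0.59948 + 0.99844×0.80039×0.99912 = -0.051162 + 0.798438 = 0.747276.
Q̄ = (S₀/π) × [bracket] = (793/π) × 0.747276 = 188.63 W/m².
— Configuration B (φ=+57.8°):
Solar declination: sin δ = sin ε · sin λ_s = sin 71.50° × sin 86.8° = 0.94684, so δ = +71.235°.
cos H₀ = −tan(+57.8°) tan(+71.235°) = -4.6740 ≤ −1 ⇒ polar day, H₀ = π.
Bracket: H₀ sin φ sin δ + cos φ cos δ sin H₀ = 3.1416×0.84619×0.94684 + 0.53288×0.32169×0.00000 = 2.517070 + 0.000000 = 2.517070.
Q̄ = (S₀/π) × [bracket] = (793/π) × 2.517070 = 635.36 W/m².
Ratio Q̄_A / Q̄_B = 188.63 / 635.36 = 0.2969.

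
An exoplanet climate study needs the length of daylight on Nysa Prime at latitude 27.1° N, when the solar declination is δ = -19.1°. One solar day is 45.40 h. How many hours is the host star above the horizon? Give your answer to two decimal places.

20.13 h

cos H₀ = −tan φ · tan δ = −tan(+27.1°) × tan(-19.100°) = 0.1772, so H₀ = 1.3927 rad = 79.79°.
Daylight = 2H₀/(2π) × 45.40 h = (1.3927/π) × 45.40 = 20.13 h.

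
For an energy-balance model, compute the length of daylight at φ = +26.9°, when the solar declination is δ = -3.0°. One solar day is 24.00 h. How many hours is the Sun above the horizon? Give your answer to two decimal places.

cos H₀ = −tan φ · tan δ = −tan(+26.9°) × tan(-3.000°) = 0.0266, so H₀ = 1.5442 rad = 88.48°.
Daylight = 2H₀/(2π) × 24.00 h = (1.5442/π) × 24.00 = 11.80 h.

11.80 h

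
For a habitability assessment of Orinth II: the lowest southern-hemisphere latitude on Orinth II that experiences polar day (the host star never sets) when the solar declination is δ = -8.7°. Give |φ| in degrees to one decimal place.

|φ| = 81.3°

Polar day requires cos H₀ = −tan φ tan δ ≤ −1, i.e. tan φ tan δ ≥ 1.
The boundary is |tan φ| · |tan δ| = 1, so |φ| = 90° − |δ| = 90° − 8.7° = 81.3° in the southern hemisphere.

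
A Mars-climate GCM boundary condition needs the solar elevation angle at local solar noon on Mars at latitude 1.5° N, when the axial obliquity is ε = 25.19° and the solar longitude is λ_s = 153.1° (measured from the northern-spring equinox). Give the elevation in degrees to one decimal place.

80.4°

Solar declination: sin δ = sin ε · sin λ_s = sin 25.19° × sin 153.1° = 0.19257, so δ = +11.103°.
At local noon the hour angle is zero, so the zenith angle equals |φ − δ| = |+1.5° − (+11.103°)| = 9.603°.
Elevation = 90° − 9.603° = 80.4°.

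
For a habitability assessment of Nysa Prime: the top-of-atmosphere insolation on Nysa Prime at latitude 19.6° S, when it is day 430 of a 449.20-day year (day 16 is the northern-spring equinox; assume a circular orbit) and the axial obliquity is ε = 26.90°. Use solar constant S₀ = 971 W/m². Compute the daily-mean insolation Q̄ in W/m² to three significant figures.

Solar longitude: λ_s = 360° × (430 − 16)/449.20 = 331.790°.
sin δ = sin 26.90° × sin 331.790° = -0.21387, so δ = -12.349°.
cos H₀ = −tan(-19.6°) tan(-12.349°) = -0.0780, H₀ = 1.6488 rad.
Bracket: H₀ sin φ sin δ + cos φ cos δ sin H₀ = 1.6488×-0.33545×-0.21387 + 0.94206×0.97686×0.99696 = 0.118289 + 0.917463 = 1.035752.
Q̄ = (S₀/π) × [bracket] = (971/π) × 1.035752 = 320.1 W/m².

Q̄ ≈ 320 W/m²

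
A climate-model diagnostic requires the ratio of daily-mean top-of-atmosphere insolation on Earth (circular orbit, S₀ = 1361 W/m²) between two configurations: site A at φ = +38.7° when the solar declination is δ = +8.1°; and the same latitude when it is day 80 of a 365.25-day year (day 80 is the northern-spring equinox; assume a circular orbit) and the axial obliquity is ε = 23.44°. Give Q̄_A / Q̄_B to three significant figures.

Q̄_A / Q̄_B ≈ 1.17

— Configuration A (φ=+38.7°):
cos H₀ = −tan(+38.7°) tan(+8.100°) = -0.1140, H₀ = 1.6851 rad.
Bracket: H₀ sin φ sin δ + cos φ cos δ sin H₀ = 1.6851×0.62524×0.14090 + 0.78043×0.99002×0.99348 = 0.148451 + 0.767604 = 0.916055.
Q̄ = (S₀/π) × [bracket] = (1361/π) × 0.916055 = 396.85 W/m².
— Configuration B (φ=+38.7°):
Solar longitude: λ_s = 360° × (80 − 80)/365.25 = 0.000°.
sin δ = sin 23.44° × sin 0.000° = 0.00000, so δ = +0.000°.
cos H₀ = −tan(+38.7°) tan(+0.000°) = -0.0000, H₀ = 1.5708 rad.
Bracket: H₀ sin φ sin δ + cos φ cos δ sin H₀ = 1.5708×0.62524×0.00000 + 0.78043×1.00000×1.00000 = 0.000000 + 0.780430 = 0.780430.
Q̄ = (S₀/π) × [bracket] = (1361/π) × 0.780430 = 338.10 W/m².
Ratio Q̄_A / Q̄_B = 396.85 / 338.10 = 1.174.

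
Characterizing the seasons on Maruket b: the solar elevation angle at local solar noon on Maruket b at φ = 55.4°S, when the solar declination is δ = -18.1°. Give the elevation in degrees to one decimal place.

At local noon the hour angle is zero, so the zenith angle equals |φ − δ| = |-55.4° − (-18.100°)| = 37.300°.
Elevation = 90° − 37.300° = 52.7°.

52.7°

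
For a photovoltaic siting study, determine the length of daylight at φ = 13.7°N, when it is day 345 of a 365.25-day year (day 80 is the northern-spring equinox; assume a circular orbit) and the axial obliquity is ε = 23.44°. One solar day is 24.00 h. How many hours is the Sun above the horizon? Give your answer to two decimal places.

Solar longitude: λ_s = 360° × (345 − 80)/365.25 = 261.191°.
sin δ = sin 23.44° × sin 261.191° = -0.39310, so δ = -23.147°.
cos H₀ = −tan φ · tan δ = −tan(+13.7°) × tan(-23.147°) = 0.1042, so H₀ = 1.4664 rad = 84.02°.
Daylight = 2H₀/(2π) × 24.00 h = (1.4664/π) × 24.00 = 11.20 h.

11.20 h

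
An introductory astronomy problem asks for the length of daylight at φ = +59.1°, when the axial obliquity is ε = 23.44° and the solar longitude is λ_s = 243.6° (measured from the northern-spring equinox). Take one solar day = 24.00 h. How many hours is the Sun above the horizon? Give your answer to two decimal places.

Solar declination: sin δ = sin ε · sin λ_s = sin 23.44° × sin 243.6° = -0.35630, so δ = -20.873°.
cos H₀ = −tan φ · tan δ = −tan(+59.1°) × tan(-20.873°) = 0.6372, so H₀ = 0.8800 rad = 50.42°.
Daylight = 2H₀/(2π) × 24.00 h = (0.8800/π) × 24.00 = 6.72 h.

6.72 h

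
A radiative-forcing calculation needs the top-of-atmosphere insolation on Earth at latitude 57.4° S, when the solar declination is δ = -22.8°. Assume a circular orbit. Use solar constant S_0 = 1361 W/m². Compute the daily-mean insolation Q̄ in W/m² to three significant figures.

Q̄ ≈ 486 W/m²

cos h₀ = −tan(-57.4°) tan(-22.800°) = -0.6573, h₀ = 2.2880 rad.
Bracket: h₀ sin ϕ sin δ + cos ϕ cos δ sin h₀ = 2.2880×-0.84245×-0.38752 + 0.53877×0.92186×0.75363 = 0.746955 + 0.374306 = 1.121261.
Q̄ = (S_0/π) × [bracket] = (1361/π) × 1.121261 = 485.8 W/m².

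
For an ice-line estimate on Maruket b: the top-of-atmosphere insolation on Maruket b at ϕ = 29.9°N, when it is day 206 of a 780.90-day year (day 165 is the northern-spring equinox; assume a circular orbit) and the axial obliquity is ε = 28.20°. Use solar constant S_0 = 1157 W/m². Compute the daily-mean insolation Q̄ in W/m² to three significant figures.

Solar longitude: L_s = 360° × (206 − 165)/780.90 = 18.901°.
sin δ = sin 28.20° × sin 18.901° = 0.15308, so δ = +8.805°.
cos h₀ = −tan(+29.9°) tan(+8.805°) = -0.0891, h₀ = 1.6600 rad.
Bracket: h₀ sin ϕ sin δ + cos ϕ cos δ sin h₀ = 1.6600×0.49849×0.15308 + 0.86690×0.98821×0.99603 = 0.126673 + 0.853278 = 0.979951.
Q̄ = (S_0/π) × [bracket] = (1157/π) × 0.979951 = 360.9 W/m².

Q̄ ≈ 361 W/m²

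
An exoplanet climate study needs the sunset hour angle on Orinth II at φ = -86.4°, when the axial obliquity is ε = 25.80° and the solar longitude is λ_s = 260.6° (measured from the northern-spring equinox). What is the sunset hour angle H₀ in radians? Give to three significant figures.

Solar declination: sin δ = sin ε · sin λ_s = sin 25.80° × sin 260.6° = -0.42939, so δ = -25.429°.
Sunrise equation: cos H₀ = −tan φ · tan δ = -7.5570 ≤ −1, so the host star never sets (polar day) and H₀ = π.

H₀ = 3.14 rad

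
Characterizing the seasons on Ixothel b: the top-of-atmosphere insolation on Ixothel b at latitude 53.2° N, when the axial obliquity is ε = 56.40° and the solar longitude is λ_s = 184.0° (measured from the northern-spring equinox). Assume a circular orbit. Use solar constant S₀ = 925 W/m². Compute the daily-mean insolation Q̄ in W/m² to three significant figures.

Q̄ ≈ 155 W/m²

Solar declination: sin δ = sin ε · sin λ_s = sin 56.40° × sin 184.0° = -0.05810, so δ = -3.331°.
cos H₀ = −tan(+53.2°) tan(-3.331°) = 0.0778, H₀ = 1.4929 rad.
Bracket: H₀ sin φ sin δ + cos φ cos δ sin H₀ = 1.4929×0.80073×-0.05810 + 0.59902×0.99831×0.99697 = -0.069453 + 0.596196 = 0.526743.
Q̄ = (S₀/π) × [bracket] = (925/π) × 0.526743 = 155.1 W/m².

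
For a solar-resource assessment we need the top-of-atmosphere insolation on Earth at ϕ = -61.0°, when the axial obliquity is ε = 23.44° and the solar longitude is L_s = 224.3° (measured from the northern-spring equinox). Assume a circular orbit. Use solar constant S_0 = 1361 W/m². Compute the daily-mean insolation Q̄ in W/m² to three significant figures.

Q̄ ≈ 395 W/m²

Solar declination: sin δ = sin ε · sin L_s = sin 23.44° × sin 224.3° = -0.27782, so δ = -16.130°.
cos h₀ = −tan(-61.0°) tan(-16.130°) = -0.5217, h₀ = 2.1197 rad.
Bracket: h₀ sin ϕ sin δ + cos ϕ cos δ sin h₀ = 2.1197×-0.87462×-0.27782 + 0.48481×0.96063×0.85310 = 0.515059 + 0.397308 = 0.912367.
Q̄ = (S_0/π) × [bracket] = (1361/π) × 0.912367 = 395.3 W/m².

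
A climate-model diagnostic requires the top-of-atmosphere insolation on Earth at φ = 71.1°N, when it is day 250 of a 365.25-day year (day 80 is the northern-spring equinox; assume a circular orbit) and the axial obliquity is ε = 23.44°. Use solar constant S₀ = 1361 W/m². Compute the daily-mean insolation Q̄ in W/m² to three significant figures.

Solar longitude: λ_s = 360° × (250 − 80)/365.25 = 167.556°.
sin δ = sin 23.44° × sin 167.556° = 0.08571, so δ = +4.917°.
cos H₀ = −tan(+71.1°) tan(+4.917°) = -0.2513, H₀ = 1.8248 rad.
Bracket: H₀ sin φ sin δ + cos φ cos δ sin H₀ = 1.8248×0.94609×0.08571 + 0.32392×0.99632×0.96792 = 0.147972 + 0.312375 = 0.460347.
Q̄ = (S₀/π) × [bracket] = (1361/π) × 0.460347 = 199.4 W/m².

Q̄ ≈ 199 W/m²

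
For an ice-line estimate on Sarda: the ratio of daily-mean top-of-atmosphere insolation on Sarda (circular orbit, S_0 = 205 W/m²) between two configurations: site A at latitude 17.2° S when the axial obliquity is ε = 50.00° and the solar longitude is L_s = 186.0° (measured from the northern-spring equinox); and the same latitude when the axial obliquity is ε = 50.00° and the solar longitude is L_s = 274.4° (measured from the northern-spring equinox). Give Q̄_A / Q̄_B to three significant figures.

— Configuration A (ϕ=-17.2°):
Solar declination: sin δ = sin ε · sin L_s = sin 50.00° × sin 186.0° = -0.08007, so δ = -4.593°.
cos h₀ = −tan(-17.2°) tan(-4.593°) = -0.0249, h₀ = 1.5957 rad.
Bracket: h₀ sin ϕ sin δ + cos ϕ cos δ sin h₀ = 1.5957×-0.29571×-0.08007 + 0.95528×0.99679×0.99969 = 0.037782 + 0.951918 = 0.989700.
Q̄ = (S_0/π) × [bracket] = (205/π) × 0.989700 = 64.581 W/m².
— Configuration B (ϕ=-17.2°):
Solar declination: sin δ = sin ε · sin L_s = sin 50.00° × sin 274.4° = -0.76379, so δ = -49.799°.
cos h₀ = −tan(-17.2°) tan(-49.799°) = -0.3663, h₀ = 1.9458 rad.
Bracket: h₀ sin ϕ sin δ + cos ϕ cos δ sin h₀ = 1.9458×-0.29571×-0.76379 + 0.95528×0.64547×0.93050 = 0.439479 + 0.573751 = 1.013230.
Q̄ = (S_0/π) × [bracket] = (205/π) × 1.013230 = 66.117 W/m².
Ratio Q̄_A / Q̄_B = 64.581 / 66.117 = 0.9768.

Q̄_A / Q̄_B ≈ 0.977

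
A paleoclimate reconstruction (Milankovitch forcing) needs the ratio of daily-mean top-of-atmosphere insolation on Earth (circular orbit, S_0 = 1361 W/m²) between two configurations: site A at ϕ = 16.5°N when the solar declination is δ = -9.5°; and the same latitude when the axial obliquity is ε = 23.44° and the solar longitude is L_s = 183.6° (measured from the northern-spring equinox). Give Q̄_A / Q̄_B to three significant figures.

Q̄_A / Q̄_B ≈ 0.922

— Configuration A (ϕ=+16.5°):
cos h₀ = −tan(+16.5°) tan(-9.500°) = 0.0496, h₀ = 1.5212 rad.
Bracket: h₀ sin ϕ sin δ + cos ϕ cos δ sin h₀ = 1.5212×0.28402×-0.16505 + 0.95882×0.98629×0.99877 = -0.071310 + 0.944511 = 0.873201.
Q̄ = (S_0/π) × [bracket] = (1361/π) × 0.873201 = 378.29 W/m².
— Configuration B (ϕ=+16.5°):
Solar declination: sin δ = sin ε · sin L_s = sin 23.44° × sin 183.6° = -0.02498, so δ = -1.431°.
cos h₀ = −tan(+16.5°) tan(-1.431°) = 0.0074, h₀ = 1.5634 rad.
Bracket: h₀ sin ϕ sin δ + cos ϕ cos δ sin h₀ = 1.5634×0.28402×-0.02498 + 0.95882×0.99969×0.99997 = -0.011092 + 0.958494 = 0.947402.
Q̄ = (S_0/π) × [bracket] = (1361/π) × 0.947402 = 410.43 W/m².
Ratio Q̄_A / Q̄_B = 378.29 / 410.43 = 0.9217.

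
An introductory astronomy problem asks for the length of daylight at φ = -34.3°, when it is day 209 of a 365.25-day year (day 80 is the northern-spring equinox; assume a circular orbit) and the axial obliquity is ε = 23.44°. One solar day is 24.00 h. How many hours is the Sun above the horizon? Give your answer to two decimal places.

Solar longitude: λ_s = 360° × (209 − 80)/365.25 = 127.146°.
sin δ = sin 23.44° × sin 127.146° = 0.31708, so δ = +18.486°.
cos H₀ = −tan φ · tan δ = −tan(-34.3°) × tan(+18.486°) = 0.2281, so H₀ = 1.3407 rad = 76.82°.
Daylight = 2H₀/(2π) × 24.00 h = (1.3407/π) × 24.00 = 10.24 h.

10.24 h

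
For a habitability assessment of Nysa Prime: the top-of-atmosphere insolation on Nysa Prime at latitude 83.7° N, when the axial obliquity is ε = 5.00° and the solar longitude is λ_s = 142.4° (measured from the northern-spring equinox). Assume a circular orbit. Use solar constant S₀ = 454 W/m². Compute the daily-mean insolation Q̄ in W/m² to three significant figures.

Solar declination: sin δ = sin ε · sin λ_s = sin 5.00° × sin 142.4° = 0.05318, so δ = +3.048°.
cos H₀ = −tan(+83.7°) tan(+3.048°) = -0.4824, H₀ = 2.0741 rad.
Bracket: H₀ sin φ sin δ + cos φ cos δ sin H₀ = 2.0741×0.99396×0.05318 + 0.10973×0.99859×0.87597 = 0.109634 + 0.095985 = 0.205619.
Q̄ = (S₀/π) × [bracket] = (454/π) × 0.205619 = 29.71 W/m².

Q̄ ≈ 29.7 W/m²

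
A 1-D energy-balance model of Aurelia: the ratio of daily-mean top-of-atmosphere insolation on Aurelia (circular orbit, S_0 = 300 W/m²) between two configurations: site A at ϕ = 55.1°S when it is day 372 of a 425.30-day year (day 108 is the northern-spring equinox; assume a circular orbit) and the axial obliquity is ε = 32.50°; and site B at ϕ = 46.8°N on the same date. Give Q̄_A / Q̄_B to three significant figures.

Q̄_A / Q̄_B ≈ 4.05

— Configuration A (ϕ=-55.1°):
Solar longitude: L_s = 360° × (372 − 108)/425.30 = 223.466°.
sin δ = sin 32.50° × sin 223.466° = -0.36962, so δ = -21.692°.
cos h₀ = −tan(-55.1°) tan(-21.692°) = -0.5702, h₀ = 2.1776 rad.
Bracket: h₀ sin ϕ sin δ + cos ϕ cos δ sin h₀ = 2.1776×-0.82015×-0.36962 + 0.57215×0.92918×0.82149 = 0.660126 + 0.436729 = 1.096855.
Q̄ = (S_0/π) × [bracket] = (300/π) × 1.096855 = 104.74 W/m².
— Configuration B (ϕ=+46.8°):
cos h₀ = −tan(+46.8°) tan(-21.692°) = 0.4236, h₀ = 1.1334 rad.
Bracket: h₀ sin ϕ sin δ + cos ϕ cos δ sin h₀ = 1.1334×0.72897×-0.36962 + 0.68455×0.92918×0.90585 = -0.305385 + 0.576184 = 0.270799.
Q̄ = (S_0/π) × [bracket] = (300/π) × 0.270799 = 25.859 W/m².
Ratio Q̄_A / Q̄_B = 104.74 / 25.859 = 4.050.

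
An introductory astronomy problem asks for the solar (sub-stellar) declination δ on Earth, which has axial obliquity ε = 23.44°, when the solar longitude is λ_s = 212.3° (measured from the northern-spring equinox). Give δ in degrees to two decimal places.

δ = -12.27°

sin δ = sin ε · sin λ_s = sin 23.44° × sin 212.3° = -0.212559.
δ = arcsin(-0.212559) = -12.27°.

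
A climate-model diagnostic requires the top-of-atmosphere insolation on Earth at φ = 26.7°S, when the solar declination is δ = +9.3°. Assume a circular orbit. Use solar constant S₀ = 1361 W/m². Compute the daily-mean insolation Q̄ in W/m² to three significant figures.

cos H₀ = −tan(-26.7°) tan(+9.300°) = 0.0824, H₀ = 1.4883 rad.
Bracket: H₀ sin φ sin δ + cos φ cos δ sin H₀ = 1.4883×-0.44932×0.16160 + 0.89337×0.98686×0.99660 = -0.108066 + 0.878634 = 0.770568.
Q̄ = (S₀/π) × [bracket] = (1361/π) × 0.770568 = 333.8 W/m².

Q̄ ≈ 334 W/m²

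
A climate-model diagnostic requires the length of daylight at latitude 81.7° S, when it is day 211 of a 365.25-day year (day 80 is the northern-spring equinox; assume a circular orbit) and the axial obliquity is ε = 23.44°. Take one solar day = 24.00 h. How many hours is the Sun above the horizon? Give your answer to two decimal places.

0.00 h

Solar longitude: λ_s = 360° × (211 − 80)/365.25 = 129.117°.
sin δ = sin 23.44° × sin 129.117° = 0.30863, so δ = +17.977°.
cos H₀ = −tan φ · tan δ = 2.2241 ≥ 1, so the Sun never rises (polar night) and H₀ = 0.
Daylight = 2H₀/(2π) × 24.00 h = (0.0000/π) × 24.00 = 0.00 h.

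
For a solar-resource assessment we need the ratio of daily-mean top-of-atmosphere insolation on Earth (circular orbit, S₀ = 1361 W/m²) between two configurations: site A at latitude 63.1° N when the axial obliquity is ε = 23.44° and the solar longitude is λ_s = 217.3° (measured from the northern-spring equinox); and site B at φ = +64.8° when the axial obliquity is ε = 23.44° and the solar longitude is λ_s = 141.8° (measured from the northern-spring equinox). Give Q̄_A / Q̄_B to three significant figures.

— Configuration A (φ=+63.1°):
Solar declination: sin δ = sin ε · sin λ_s = sin 23.44° × sin 217.3° = -0.24106, so δ = -13.949°.
cos H₀ = −tan(+63.1°) tan(-13.949°) = 0.4896, H₀ = 1.0592 rad.
Bracket: H₀ sin φ sin δ + cos φ cos δ sin H₀ = 1.0592×0.89180×-0.24106 + 0.45243×0.97051×0.87196 = -0.227704 + 0.382867 = 0.155163.
Q̄ = (S₀/π) × [bracket] = (1361/π) × 0.155163 = 67.220 W/m².
— Configuration B (φ=+64.8°):
Solar declination: sin δ = sin ε · sin λ_s = sin 23.44° × sin 141.8° = 0.24600, so δ = +14.241°.
cos H₀ = −tan(+64.8°) tan(+14.241°) = -0.5393, H₀ = 2.1405 rad.
Bracket: H₀ sin φ sin δ + cos φ cos δ sin H₀ = 2.1405×0.90483×0.24600 + 0.42578×0.96927×0.84209 = 0.476450 + 0.347527 = 0.823977.
Q̄ = (S₀/π) × [bracket] = (1361/π) × 0.823977 = 356.96 W/m².
Ratio Q̄_A / Q̄_B = 67.220 / 356.96 = 0.1883.

Q̄_A / Q̄_B ≈ 0.188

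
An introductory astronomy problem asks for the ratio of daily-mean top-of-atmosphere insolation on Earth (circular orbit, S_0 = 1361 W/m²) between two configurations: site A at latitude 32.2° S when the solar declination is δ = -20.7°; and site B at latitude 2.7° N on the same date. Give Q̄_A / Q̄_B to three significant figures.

— Configuration A (ϕ=-32.2°):
cos h₀ = −tan(-32.2°) tan(-20.700°) = -0.2380, h₀ = 1.8111 rad.
Bracket: h₀ sin ϕ sin δ + cos ϕ cos δ sin h₀ = 1.8111×-0.53288×-0.35347 + 0.84619×0.93544×0.97128 = 0.341134 + 0.768826 = 1.109960.
Q̄ = (S_0/π) × [bracket] = (1361/π) × 1.109960 = 480.86 W/m².
— Configuration B (ϕ=+2.7°):
cos h₀ = −tan(+2.7°) tan(-20.700°) = 0.0178, h₀ = 1.5530 rad.
Bracket: h₀ sin ϕ sin δ + cos ϕ cos δ sin h₀ = 1.5530×0.04711×-0.35347 + 0.99889×0.93544×0.99984 = -0.025861 + 0.934252 = 0.908391.
Q̄ = (S_0/π) × [bracket] = (1361/π) × 0.908391 = 393.53 W/m².
Ratio Q̄_A / Q̄_B = 480.86 / 393.53 = 1.222.

Q̄_A / Q̄_B ≈ 1.22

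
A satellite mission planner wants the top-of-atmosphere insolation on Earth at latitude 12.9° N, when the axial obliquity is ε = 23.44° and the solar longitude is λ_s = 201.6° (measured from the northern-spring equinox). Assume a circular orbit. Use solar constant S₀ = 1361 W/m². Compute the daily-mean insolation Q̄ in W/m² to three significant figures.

Solar declination: sin δ = sin ε · sin λ_s = sin 23.44° × sin 201.6° = -0.14644, so δ = -8.420°.
cos H₀ = −tan(+12.9°) tan(-8.420°) = 0.0339, H₀ = 1.5369 rad.
Bracket: H₀ sin φ sin δ + cos φ cos δ sin H₀ = 1.5369×0.22325×-0.14644 + 0.97476×0.98922×0.99943 = -0.050245 + 0.963702 = 0.913457.
Q̄ = (S₀/π) × [bracket] = (1361/π) × 0.913457 = 395.7 W/m².

Q̄ ≈ 396 W/m²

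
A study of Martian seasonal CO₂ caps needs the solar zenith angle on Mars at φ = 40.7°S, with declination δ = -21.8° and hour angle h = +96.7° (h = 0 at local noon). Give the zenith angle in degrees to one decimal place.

θ_z = 80.8°

cos θ_z = sin φ sin δ + cos φ cos δ cos h = 0.242168 + -0.082127 = 0.160041.
θ_z = arccos(0.160041) = 80.8°.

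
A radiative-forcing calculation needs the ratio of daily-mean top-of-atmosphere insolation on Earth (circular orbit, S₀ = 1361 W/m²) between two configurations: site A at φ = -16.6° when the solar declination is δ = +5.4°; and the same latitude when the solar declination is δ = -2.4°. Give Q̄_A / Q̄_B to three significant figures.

— Configuration A (φ=-16.6°):
cos H₀ = −tan(-16.6°) tan(+5.400°) = 0.0282, H₀ = 1.5426 rad.
Bracket: H₀ sin φ sin δ + cos φ cos δ sin H₀ = 1.5426×-0.28569×0.09411 + 0.95832×0.99556×0.99960 = -0.041475 + 0.953683 = 0.912208.
Q̄ = (S₀/π) × [bracket] = (1361/π) × 0.912208 = 395.19 W/m².
— Configuration B (φ=-16.6°):
cos H₀ = −tan(-16.6°) tan(-2.400°) = -0.0125, H₀ = 1.5833 rad.
Bracket: H₀ sin φ sin δ + cos φ cos δ sin H₀ = 1.5833×-0.28569×-0.04188 + 0.95832×0.99912×0.99992 = 0.018944 + 0.957400 = 0.976344.
Q̄ = (S₀/π) × [bracket] = (1361/π) × 0.976344 = 422.97 W/m².
Ratio Q̄_A / Q̄_B = 395.19 / 422.97 = 0.9343.

Q̄_A / Q̄_B ≈ 0.934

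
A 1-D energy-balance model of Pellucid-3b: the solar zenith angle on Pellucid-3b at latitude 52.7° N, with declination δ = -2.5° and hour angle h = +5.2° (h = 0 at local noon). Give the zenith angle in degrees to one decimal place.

θ_z = 55.4°

cos θ_z = sin φ sin δ + cos φ cos δ cos h = -0.034698 + 0.602920 = 0.568222.
θ_z = arccos(0.568222) = 55.4°.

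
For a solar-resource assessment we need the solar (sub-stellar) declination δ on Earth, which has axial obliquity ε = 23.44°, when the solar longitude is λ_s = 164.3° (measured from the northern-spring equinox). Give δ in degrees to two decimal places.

δ = +6.18°

sin δ = sin ε · sin λ_s = sin 23.44° × sin 164.3° = 0.107642.
δ = arcsin(0.107642) = +6.18°.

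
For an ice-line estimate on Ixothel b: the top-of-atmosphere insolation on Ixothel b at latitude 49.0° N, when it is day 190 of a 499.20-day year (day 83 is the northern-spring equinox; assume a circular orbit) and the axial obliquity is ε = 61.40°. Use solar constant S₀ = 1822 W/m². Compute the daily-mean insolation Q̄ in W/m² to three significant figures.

Q̄ ≈ 1.18e+03 W/m²

Solar longitude: λ_s = 360° × (190 − 83)/499.20 = 77.163°.
sin δ = sin 61.40° × sin 77.163° = 0.85604, so δ = +58.875°.
cos H₀ = −tan(+49.0°) tan(+58.875°) = -1.9051 ≤ −1 ⇒ polar day, H₀ = π.
Bracket: H₀ sin φ sin δ + cos φ cos δ sin H₀ = 3.1416×0.75471×0.85604 + 0.65606×0.51691×0.00000 = 2.029668 + 0.000000 = 2.029668.
Q̄ = (S₀/π) × [bracket] = (1822/π) × 2.029668 = 1177 W/m².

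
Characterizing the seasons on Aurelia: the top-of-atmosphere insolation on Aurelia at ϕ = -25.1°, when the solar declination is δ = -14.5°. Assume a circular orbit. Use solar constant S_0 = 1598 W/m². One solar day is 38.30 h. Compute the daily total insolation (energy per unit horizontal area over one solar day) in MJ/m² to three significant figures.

73.6 MJ/m²

cos h₀ = −tan(-25.1°) tan(-14.500°) = -0.1211, h₀ = 1.6922 rad.
Bracket: h₀ sin ϕ sin δ + cos ϕ cos δ sin h₀ = 1.6922×-0.42420×-0.25038 + 0.90557×0.96815×0.99263 = 0.179731 + 0.870266 = 1.049997.
Q̄ = (S_0/π) × [bracket] = (1598/π) × 1.049997 = 534.09 W/m².
Daily total = Q̄ × 38.30 h × 3600 s/h = 534.09 × 38.30 × 3600 / 10⁶ = 73.64 MJ/m².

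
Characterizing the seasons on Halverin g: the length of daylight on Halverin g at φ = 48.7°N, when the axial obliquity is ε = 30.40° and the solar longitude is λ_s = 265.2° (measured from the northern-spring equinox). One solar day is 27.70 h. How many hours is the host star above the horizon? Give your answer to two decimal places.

Solar declination: sin δ = sin ε · sin λ_s = sin 30.40° × sin 265.2° = -0.50426, so δ = -30.282°.
cos H₀ = −tan φ · tan δ = −tan(+48.7°) × tan(-30.282°) = 0.6647, so H₀ = 0.8437 rad = 48.34°.
Daylight = 2H₀/(2π) × 27.70 h = (0.8437/π) × 27.70 = 7.44 h.

7.44 h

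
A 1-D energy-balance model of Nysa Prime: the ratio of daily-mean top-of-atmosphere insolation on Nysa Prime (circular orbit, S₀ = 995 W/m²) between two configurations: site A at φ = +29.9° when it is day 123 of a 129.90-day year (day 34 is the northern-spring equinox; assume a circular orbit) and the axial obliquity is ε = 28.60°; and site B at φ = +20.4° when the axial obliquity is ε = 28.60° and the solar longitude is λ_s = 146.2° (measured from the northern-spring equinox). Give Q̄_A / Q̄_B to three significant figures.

— Configuration A (φ=+29.9°):
Solar longitude: λ_s = 360° × (123 − 34)/129.90 = 246.651°.
sin δ = sin 28.60° × sin 246.651° = -0.43949, so δ = -26.071°.
cos H₀ = −tan(+29.9°) tan(-26.071°) = 0.2813, H₀ = 1.2856 rad.
Bracket: H₀ sin φ sin δ + cos φ cos δ sin H₀ = 1.2856×0.49849×-0.43949 + 0.86690×0.89825×0.95961 = -0.281651 + 0.747242 = 0.465591.
Q̄ = (S₀/π) × [bracket] = (995/π) × 0.465591 = 147.46 W/m².
— Configuration B (φ=+20.4°):
Solar declination: sin δ = sin ε · sin λ_s = sin 28.60° × sin 146.2° = 0.26629, so δ = +15.444°.
cos H₀ = −tan(+20.4°) tan(+15.444°) = -0.1027, H₀ = 1.6737 rad.
Bracket: H₀ sin φ sin δ + cos φ cos δ sin H₀ = 1.6737×0.34857×0.26629 + 0.93728×0.96389×0.99471 = 0.155354 + 0.898656 = 1.054010.
Q̄ = (S₀/π) × [bracket] = (995/π) × 1.054010 = 333.82 W/m².
Ratio Q̄_A / Q̄_B = 147.46 / 333.82 = 0.4417.

Q̄_A / Q̄_B ≈ 0.442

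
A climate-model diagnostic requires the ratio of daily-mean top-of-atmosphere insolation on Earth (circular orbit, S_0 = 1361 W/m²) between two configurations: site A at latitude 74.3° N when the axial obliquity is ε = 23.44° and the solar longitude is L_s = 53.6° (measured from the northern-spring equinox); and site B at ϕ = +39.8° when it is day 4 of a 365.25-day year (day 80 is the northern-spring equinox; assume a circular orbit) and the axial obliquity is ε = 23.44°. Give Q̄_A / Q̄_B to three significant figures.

— Configuration A (ϕ=+74.3°):
Solar declination: sin δ = sin ε · sin L_s = sin 23.44° × sin 53.6° = 0.32018, so δ = +18.674°.
cos h₀ = −tan(+74.3°) tan(+18.674°) = -1.2024 ≤ −1 ⇒ polar day, h₀ = π.
Bracket: h₀ sin ϕ sin δ + cos ϕ cos δ sin h₀ = 3.1416×0.96269×0.32018 + 0.27060×0.94736×0.00000 = 0.968348 + 0.000000 = 0.968348.
Q̄ = (S_0/π) × [bracket] = (1361/π) × 0.968348 = 419.51 W/m².
— Configuration B (ϕ=+39.8°):
Solar longitude: L_s = 360° × (4 − 80)/365.25 = -74.908°, i.e. -74.908° + 360° = 285.092°.
sin δ = sin 23.44° × sin 285.092° = -0.38407, so δ = -22.586°.
cos h₀ = −tan(+39.8°) tan(-22.586°) = 0.3466, h₀ = 1.2169 rad.
Bracket: h₀ sin ϕ sin δ + cos ϕ cos δ sin h₀ = 1.2169×0.64011×-0.38407 + 0.76828×0.92330×0.93802 = -0.299171 + 0.665387 = 0.366216.
Q̄ = (S_0/π) × [bracket] = (1361/π) × 0.366216 = 158.65 W/m².
Ratio Q̄_A / Q̄_B = 419.51 / 158.65 = 2.644.

Q̄_A / Q̄_B ≈ 2.64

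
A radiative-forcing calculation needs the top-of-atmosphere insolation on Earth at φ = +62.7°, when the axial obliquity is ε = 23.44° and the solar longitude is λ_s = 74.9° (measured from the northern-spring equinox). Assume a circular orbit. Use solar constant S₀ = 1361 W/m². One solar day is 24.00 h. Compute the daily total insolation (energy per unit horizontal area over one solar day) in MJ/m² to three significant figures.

Solar declination: sin δ = sin ε · sin λ_s = sin 23.44° × sin 74.9° = 0.38405, so δ = +22.585°.
cos H₀ = −tan(+62.7°) tan(+22.585°) = -0.8059, H₀ = 2.5080 rad.
Bracket: H₀ sin φ sin δ + cos φ cos δ sin H₀ = 2.5080×0.88862×0.38405 + 0.45865×0.92331×0.59206 = 0.855916 + 0.250723 = 1.106639.
Q̄ = (S₀/π) × [bracket] = (1361/π) × 1.106639 = 479.42 W/m².
Daily total = Q̄ × 24.00 h × 3600 s/h = 479.42 × 24.00 × 3600 / 10⁶ = 41.42 MJ/m².

41.4 MJ/m²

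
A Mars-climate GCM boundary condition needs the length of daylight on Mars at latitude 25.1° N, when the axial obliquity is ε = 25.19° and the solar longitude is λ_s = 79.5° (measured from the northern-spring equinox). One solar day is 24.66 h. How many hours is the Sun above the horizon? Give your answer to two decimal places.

Solar declination: sin δ = sin ε · sin λ_s = sin 25.19° × sin 79.5° = 0.41849, so δ = +24.740°.
cos H₀ = −tan φ · tan δ = −tan(+25.1°) × tan(+24.740°) = -0.2158, so H₀ = 1.7884 rad = 102.47°.
Daylight = 2H₀/(2π) × 24.66 h = (1.7884/π) × 24.66 = 14.04 h.

14.04 h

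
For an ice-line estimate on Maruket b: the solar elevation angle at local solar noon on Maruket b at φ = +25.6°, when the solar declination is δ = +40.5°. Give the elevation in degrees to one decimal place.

At local noon the hour angle is zero, so the zenith angle equals |φ − δ| = |+25.6° − (+40.500°)| = 14.900°.
Elevation = 90° − 14.900° = 75.1°.

75.1°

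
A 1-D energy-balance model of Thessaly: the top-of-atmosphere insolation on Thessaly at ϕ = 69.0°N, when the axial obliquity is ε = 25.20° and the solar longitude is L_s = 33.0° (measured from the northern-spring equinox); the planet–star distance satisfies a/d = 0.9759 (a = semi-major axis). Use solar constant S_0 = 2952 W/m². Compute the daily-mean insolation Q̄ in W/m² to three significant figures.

Q̄ ≈ 679 W/m²

Solar declination: sin δ = sin ε · sin L_s = sin 25.20° × sin 33.0° = 0.23190, so δ = +13.409°.
cos h₀ = −tan(+69.0°) tan(+13.409°) = -0.6210, h₀ = 2.2409 rad.
Bracket: h₀ sin ϕ sin δ + cos ϕ cos δ sin h₀ = 2.2409×0.93358×0.23190 + 0.35837×0.97274×0.78378 = 0.485149 + 0.273226 = 0.758375.
Inverse-square distance factor (a/d)² = 0.9759² = 0.952381.
Q̄ = (S_0/π) × 0.952381 × [bracket] = (2952/π) × 0.952381 × 0.758375 = 678.7 W/m².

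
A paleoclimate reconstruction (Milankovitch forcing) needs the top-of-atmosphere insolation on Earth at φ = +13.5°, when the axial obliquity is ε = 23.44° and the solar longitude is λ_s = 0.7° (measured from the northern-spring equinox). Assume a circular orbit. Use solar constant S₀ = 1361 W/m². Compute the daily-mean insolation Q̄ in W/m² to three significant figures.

Q̄ ≈ 422 W/m²

Solar declination: sin δ = sin ε · sin λ_s = sin 23.44° × sin 0.7° = 0.00486, so δ = +0.278°.
cos H₀ = −tan(+13.5°) tan(+0.278°) = -0.0012, H₀ = 1.5720 rad.
Bracket: H₀ sin φ sin δ + cos φ cos δ sin H₀ = 1.5720×0.23345×0.00486 + 0.97237×0.99999×1.00000 = 0.001784 + 0.972360 = 0.974144.
Q̄ = (S₀/π) × [bracket] = (1361/π) × 0.974144 = 422.0 W/m².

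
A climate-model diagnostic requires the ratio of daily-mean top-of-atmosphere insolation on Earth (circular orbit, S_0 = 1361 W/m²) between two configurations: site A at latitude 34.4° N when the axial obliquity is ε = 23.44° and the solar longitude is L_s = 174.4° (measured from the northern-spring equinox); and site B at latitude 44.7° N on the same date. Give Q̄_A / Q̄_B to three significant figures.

Q̄_A / Q̄_B ≈ 1.14

— Configuration A (ϕ=+34.4°):
Solar declination: sin δ = sin ε · sin L_s = sin 23.44° × sin 174.4° = 0.03882, so δ = +2.225°.
cos h₀ = −tan(+34.4°) tan(+2.225°) = -0.0266, h₀ = 1.5974 rad.
Bracket: h₀ sin ϕ sin δ + cos ϕ cos δ sin h₀ = 1.5974×0.56497×0.03882 + 0.82511×0.99925×0.99965 = 0.035034 + 0.824203 = 0.859237.
Q̄ = (S_0/π) × [bracket] = (1361/π) × 0.859237 = 372.24 W/m².
— Configuration B (ϕ=+44.7°):
cos h₀ = −tan(+44.7°) tan(+2.225°) = -0.0384, h₀ = 1.6092 rad.
Bracket: h₀ sin ϕ sin δ + cos ϕ cos δ sin h₀ = 1.6092×0.70339×0.03882 + 0.71080×0.99925×0.99926 = 0.043940 + 0.709741 = 0.753681.
Q̄ = (S_0/π) × [bracket] = (1361/π) × 0.753681 = 326.51 W/m².
Ratio Q̄_A / Q̄_B = 372.24 / 326.51 = 1.140.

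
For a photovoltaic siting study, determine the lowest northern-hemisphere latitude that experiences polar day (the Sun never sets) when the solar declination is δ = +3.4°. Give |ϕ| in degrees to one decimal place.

|ϕ| = 86.6°

Polar day requires cos h₀ = −tan ϕ tan δ ≤ −1, i.e. tan ϕ tan δ ≥ 1.
The boundary is |tan ϕ| · |tan δ| = 1, so |ϕ| = 90° − |δ| = 90° − 3.4° = 86.6° in the northern hemisphere.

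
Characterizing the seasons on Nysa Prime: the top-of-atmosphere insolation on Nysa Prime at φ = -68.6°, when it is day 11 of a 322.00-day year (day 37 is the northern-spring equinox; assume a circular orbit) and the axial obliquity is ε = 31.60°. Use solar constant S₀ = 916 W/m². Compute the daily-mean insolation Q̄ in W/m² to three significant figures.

Q̄ ≈ 236 W/m²

Solar longitude: λ_s = 360° × (11 − 37)/322.00 = -29.068°, i.e. -29.068° + 360° = 330.932°.
sin δ = sin 31.60° × sin 330.932° = -0.25458, so δ = -14.749°.
cos H₀ = −tan(-68.6°) tan(-14.749°) = -0.6717, H₀ = 2.3074 rad.
Bracket: H₀ sin φ sin δ + cos φ cos δ sin H₀ = 2.3074×-0.93106×-0.25458 + 0.36488×0.96705×0.74078 = 0.546921 + 0.261390 = 0.808311.
Q̄ = (S₀/π) × [bracket] = (916/π) × 0.808311 = 235.7 W/m².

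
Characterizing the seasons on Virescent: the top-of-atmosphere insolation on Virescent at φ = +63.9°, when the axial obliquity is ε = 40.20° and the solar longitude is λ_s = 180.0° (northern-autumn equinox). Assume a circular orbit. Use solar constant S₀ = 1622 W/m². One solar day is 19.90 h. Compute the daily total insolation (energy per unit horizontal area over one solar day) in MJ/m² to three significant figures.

16.3 MJ/m²

Solar declination: sin δ = sin ε · sin λ_s = sin 40.20° × sin 180.0° = 0.00000, so δ = +0.000°.
cos H₀ = −tan(+63.9°) tan(+0.000°) = -0.0000, H₀ = 1.5708 rad.
Bracket: H₀ sin φ sin δ + cos φ cos δ sin H₀ = 1.5708×0.89803×0.00000 + 0.43994×1.00000×1.00000 = 0.000000 + 0.439940 = 0.439940.
Q̄ = (S₀/π) × [bracket] = (1622/π) × 0.439940 = 227.14 W/m².
Daily total = Q̄ × 19.90 h × 3600 s/h = 227.14 × 19.90 × 3600 / 10⁶ = 16.27 MJ/m².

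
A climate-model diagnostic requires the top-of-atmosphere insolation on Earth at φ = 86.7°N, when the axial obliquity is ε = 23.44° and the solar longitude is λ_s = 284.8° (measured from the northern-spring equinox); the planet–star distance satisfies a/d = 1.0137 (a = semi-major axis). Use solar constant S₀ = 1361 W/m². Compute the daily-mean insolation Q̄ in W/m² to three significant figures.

Q̄ ≈ 0.00 W/m²

Solar declination: sin δ = sin ε · sin λ_s = sin 23.44° × sin 284.8° = -0.38459, so δ = -22.618°.
cos H₀ = −tan(+86.7°) tan(-22.618°) = 7.2258 ≥ 1 ⇒ polar night, H₀ = 0 and Q̄ = 0.
Inverse-square distance factor (a/d)² = 1.0137² = 1.027588.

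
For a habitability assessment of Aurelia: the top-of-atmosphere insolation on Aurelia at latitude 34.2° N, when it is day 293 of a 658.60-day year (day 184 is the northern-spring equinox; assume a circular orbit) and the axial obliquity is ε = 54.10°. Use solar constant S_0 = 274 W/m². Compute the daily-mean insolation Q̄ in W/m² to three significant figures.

Q̄ ≈ 117 W/m²

Solar longitude: L_s = 360° × (293 − 184)/658.60 = 59.581°.
sin δ = sin 54.10° × sin 59.581° = 0.69854, so δ = +44.310°.
cos h₀ = −tan(+34.2°) tan(+44.310°) = -0.6634, h₀ = 2.2962 rad.
Bracket: h₀ sin ϕ sin δ + cos ϕ cos δ sin h₀ = 2.2962×0.56208×0.69854 + 0.82708×0.71558×0.74825 = 0.901569 + 0.442846 = 1.344415.
Q̄ = (S_0/π) × [bracket] = (274/π) × 1.344415 = 117.3 W/m².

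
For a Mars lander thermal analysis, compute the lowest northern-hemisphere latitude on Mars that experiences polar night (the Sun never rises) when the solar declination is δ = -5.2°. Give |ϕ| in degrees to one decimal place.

Polar night requires cos h₀ = −tan ϕ tan δ ≥ 1, i.e. tan ϕ tan δ ≤ −1.
The boundary is |tan ϕ| · |tan δ| = 1, so |ϕ| = 90° − |δ| = 90° − 5.2° = 84.8° in the northern hemisphere.

|ϕ| = 84.8°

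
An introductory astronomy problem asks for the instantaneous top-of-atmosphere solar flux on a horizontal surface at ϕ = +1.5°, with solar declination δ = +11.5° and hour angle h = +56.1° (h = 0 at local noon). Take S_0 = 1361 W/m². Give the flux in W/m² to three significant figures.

cos θ_z = sin ϕ sin δ + cos ϕ cos δ cos h = 0.005219 + 0.546361 = 0.551580.
Flux = S_0 · cos θ_z = 1361 × 0.551580 = 750.7 W/m².

751 W/m²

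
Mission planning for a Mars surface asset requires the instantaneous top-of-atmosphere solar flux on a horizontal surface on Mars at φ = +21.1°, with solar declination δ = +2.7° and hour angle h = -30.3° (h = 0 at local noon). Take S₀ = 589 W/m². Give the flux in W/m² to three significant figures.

cos θ_z = sin φ sin δ + cos φ cos δ cos h = 0.016958 + 0.804614 = 0.821572.
Flux = S₀ · cos θ_z = 589 × 0.821572 = 483.9 W/m².

484 W/m²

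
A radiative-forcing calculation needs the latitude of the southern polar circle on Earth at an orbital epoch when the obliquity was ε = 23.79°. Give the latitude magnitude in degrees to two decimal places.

66.21°

The polar circle is the lowest latitude that experiences at least one full rotation of continuous darkness at the northern-summer solstice; it lies at |φ| = 90° − ε = 90° − 23.79° = 66.21°.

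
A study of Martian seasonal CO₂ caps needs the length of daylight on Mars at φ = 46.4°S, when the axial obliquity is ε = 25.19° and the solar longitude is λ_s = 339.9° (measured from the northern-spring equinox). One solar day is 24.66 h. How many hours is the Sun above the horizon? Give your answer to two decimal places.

Solar declination: sin δ = sin ε · sin λ_s = sin 25.19° × sin 339.9° = -0.14627, so δ = -8.411°.
cos H₀ = −tan φ · tan δ = −tan(-46.4°) × tan(-8.411°) = -0.1553, so H₀ = 1.7267 rad = 98.93°.
Daylight = 2H₀/(2π) × 24.66 h = (1.7267/π) × 24.66 = 13.55 h.

13.55 h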